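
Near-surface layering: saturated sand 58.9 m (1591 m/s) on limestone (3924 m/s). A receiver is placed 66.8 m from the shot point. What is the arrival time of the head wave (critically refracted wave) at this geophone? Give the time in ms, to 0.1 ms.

84.7 ms

t = x/V₂ + 2h·√(V₂²−V₁²)/(V₁V₂).
√(V₂²−V₁²) = √(3924²−1591²) = 3587.0 m/s; delay term = 2·58.9·3587.0/(1591·3924) = 0.06768 s.
t = 66.8/3924 + 0.06768 = 0.08471 s.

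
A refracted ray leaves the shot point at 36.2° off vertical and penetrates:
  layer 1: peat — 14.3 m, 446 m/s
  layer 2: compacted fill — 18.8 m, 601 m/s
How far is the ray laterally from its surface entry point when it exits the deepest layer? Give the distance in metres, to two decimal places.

35.18 m

Apply Snell's law at each interface; in layer i the horizontal offset is hᵢ·tan θᵢ.
Layer 1: θ = 36.20°; offset = 14.3·tan 36.20° = 10.4660 m.
Layer 2: sin θ = 601·sin 36.2°/446 = 0.7959, θ = 52.74°; offset = 18.8·tan 52.74° = 24.7113 m.
Total horizontal offset = 35.1773 m.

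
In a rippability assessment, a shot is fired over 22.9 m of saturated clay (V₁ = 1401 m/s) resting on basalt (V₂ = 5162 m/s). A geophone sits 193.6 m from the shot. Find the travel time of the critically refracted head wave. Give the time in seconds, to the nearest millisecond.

θ_c = arcsin(V₁/V₂) = arcsin(1401/5162) = 15.75°, cos θ_c = 0.9625.
Intercept time tᵢ = 2h cos θ_c / V₁ = 2·22.9·0.9625/1401 = 0.03146 s.
t = x/V₂ + tᵢ = 193.6/5162 + 0.03146 = 0.06897 s.

0.069 s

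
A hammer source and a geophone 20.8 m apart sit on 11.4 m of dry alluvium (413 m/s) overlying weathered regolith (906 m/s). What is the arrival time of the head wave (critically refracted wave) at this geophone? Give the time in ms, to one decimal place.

θ_c = arcsin(V₁/V₂) = arcsin(413/906) = 27.12°, cos θ_c = 0.8901.
Intercept time tᵢ = 2h cos θ_c / V₁ = 2·11.4·0.8901/413 = 0.04914 s.
t = x/V₂ + tᵢ = 20.8/906 + 0.04914 = 0.07209 s.

72.1 ms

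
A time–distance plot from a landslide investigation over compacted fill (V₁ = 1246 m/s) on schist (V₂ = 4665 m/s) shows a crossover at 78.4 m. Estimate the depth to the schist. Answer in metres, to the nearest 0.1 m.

29.8 m

x_cross = 2h·√((V₂+V₁)/(V₂−V₁)) → h = x_cross / (2·√((V₂+V₁)/(V₂−V₁))).
√((V₂+V₁)/(V₂−V₁)) = √((4665+1246)/(4665−1246)) = 1.3149.
h = 78.4 / (2·1.3149) = 29.81 m.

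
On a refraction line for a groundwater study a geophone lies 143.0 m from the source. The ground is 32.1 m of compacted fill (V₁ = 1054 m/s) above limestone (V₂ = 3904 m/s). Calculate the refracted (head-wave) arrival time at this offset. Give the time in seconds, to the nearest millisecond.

t = x/V₂ + 2h·√(V₂²−V₁²)/(V₁V₂).
√(V₂²−V₁²) = √(3904²−1054²) = 3759.0 m/s; delay term = 2·32.1·3759.0/(1054·3904) = 0.05865 s.
t = 143.0/3904 + 0.05865 = 0.09528 s.

0.095 s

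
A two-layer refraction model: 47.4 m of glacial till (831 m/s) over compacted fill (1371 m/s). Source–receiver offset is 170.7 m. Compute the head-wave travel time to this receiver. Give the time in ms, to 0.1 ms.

215.2 ms

θ_c = arcsin(V₁/V₂) = arcsin(831/1371) = 37.31°, cos θ_c = 0.7954.
Intercept time tᵢ = 2h cos θ_c / V₁ = 2·47.4·0.7954/831 = 0.09074 s.
t = x/V₂ + tᵢ = 170.7/1371 + 0.09074 = 0.21524 s.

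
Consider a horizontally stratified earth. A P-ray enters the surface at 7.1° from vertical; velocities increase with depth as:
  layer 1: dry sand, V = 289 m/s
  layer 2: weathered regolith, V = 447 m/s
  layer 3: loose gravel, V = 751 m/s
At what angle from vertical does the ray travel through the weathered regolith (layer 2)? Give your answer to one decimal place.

Snell's law across each interface conserves sin θ / V, so sin θ_2 = V_2·sin θ₁/V₁.
sin θ_2 = 447 × sin 7.1° / 289 = 0.1912.
θ_2 = arcsin 0.1912 = 11.02°.

11.0°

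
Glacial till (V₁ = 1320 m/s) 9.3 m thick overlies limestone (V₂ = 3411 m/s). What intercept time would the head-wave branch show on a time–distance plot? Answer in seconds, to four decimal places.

0.0130 s

θ_c = arcsin(V₁/V₂) = arcsin(1320/3411) = 22.77°; cos θ_c = 0.9221.
tᵢ = 2h·cos θ_c / V₁ = 2·9.3·0.9221 / 1320 = 0.01299 s.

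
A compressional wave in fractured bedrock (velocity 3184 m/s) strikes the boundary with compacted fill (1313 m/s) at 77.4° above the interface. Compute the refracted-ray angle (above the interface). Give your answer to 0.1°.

Convert to the normal: θ₁ = 90° − 77.4° = 12.6°.
Snell's law: sin θ₂ = (V₂/V₁)·sin θ₁ = (1313/3184)·sin 12.6° = 0.0900.
θ₂ = arcsin 0.0900 = 5.16° from the normal.
From the interface: 90° − 5.16° = 84.84°.

84.8°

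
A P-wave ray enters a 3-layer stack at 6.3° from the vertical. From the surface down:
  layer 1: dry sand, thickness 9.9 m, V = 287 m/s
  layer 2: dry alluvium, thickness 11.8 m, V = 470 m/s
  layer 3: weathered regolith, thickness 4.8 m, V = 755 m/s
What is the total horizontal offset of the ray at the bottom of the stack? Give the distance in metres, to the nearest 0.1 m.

4.7 m

p = sin θ₁/V₁ = sin 6.3°/287 = 3.8235e-04 s/m is conserved through the stack.
Layer 1: θ = 6.30°; offset = 9.9·tan 6.30° = 1.093 m.
Layer 2: sin θ = p·470 = 0.1797 → θ = 10.35°; offset = 11.8·tan 10.35° = 2.156 m.
Layer 3: sin θ = p·755 = 0.2887 → θ = 16.78°; offset = 4.8·tan 16.78° = 1.447 m.
Total horizontal offset = 4.696 m.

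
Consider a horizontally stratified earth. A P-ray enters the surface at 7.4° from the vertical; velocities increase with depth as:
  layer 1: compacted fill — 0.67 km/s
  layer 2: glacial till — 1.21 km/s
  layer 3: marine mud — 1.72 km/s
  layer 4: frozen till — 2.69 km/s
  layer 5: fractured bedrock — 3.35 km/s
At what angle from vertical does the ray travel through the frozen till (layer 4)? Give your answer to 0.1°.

31.1°

Snell's law across each interface conserves sin θ / V, so sin θ_4 = V_4·sin θ₁/V₁.
sin θ_4 = 2.69 × sin 7.4° / 0.67 = 0.5171.
θ_4 = arcsin 0.5171 = 31.14°.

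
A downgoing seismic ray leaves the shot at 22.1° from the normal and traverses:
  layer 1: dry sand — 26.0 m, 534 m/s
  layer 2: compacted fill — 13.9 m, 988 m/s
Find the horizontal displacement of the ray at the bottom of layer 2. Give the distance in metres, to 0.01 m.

24.03 m

p = sin θ₁/V₁ = sin 22.1°/534 = 7.0454e-04 s/m is conserved through the stack.
Layer 1: θ = 22.10°; offset = 26.0·tan 22.10° = 10.5575 m.
Layer 2: sin θ = p·988 = 0.6961 → θ = 44.11°; offset = 13.9·tan 44.11° = 13.4765 m.
Summing the layer offsets gives 24.0340 m.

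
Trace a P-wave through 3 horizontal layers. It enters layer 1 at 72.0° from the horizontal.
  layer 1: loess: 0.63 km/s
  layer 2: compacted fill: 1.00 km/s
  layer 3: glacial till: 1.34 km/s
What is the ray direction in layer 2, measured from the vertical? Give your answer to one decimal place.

From the normal: θ₁ = 90° − 72.0° = 18.0°.
Snell's law across each interface conserves sin θ / V, so sin θ_2 = V_2·sin θ₁/V₁.
sin θ_2 = 1.00 × sin 18.0° / 0.63 = 0.4905.
θ_2 = arcsin 0.4905 = 29.37°.

29.4°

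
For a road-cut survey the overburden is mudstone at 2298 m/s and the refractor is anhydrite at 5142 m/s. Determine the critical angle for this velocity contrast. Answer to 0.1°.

26.5°

Critical incidence: sin θ_c = V₁/V₂ = 2298/5142 = 0.4469.
θ_c = arcsin 0.4469 = 26.55°.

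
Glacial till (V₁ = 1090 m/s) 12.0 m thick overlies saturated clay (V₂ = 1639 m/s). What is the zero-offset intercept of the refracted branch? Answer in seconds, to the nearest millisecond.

0.016 s

tᵢ = 2h·√(V₂²−V₁²)/(V₁V₂).
√(V₂²−V₁²) = √(1639²−1090²) = 1224.0 m/s.
tᵢ = 2·12.0·1224.0/(1090·1639) = 0.01644 s.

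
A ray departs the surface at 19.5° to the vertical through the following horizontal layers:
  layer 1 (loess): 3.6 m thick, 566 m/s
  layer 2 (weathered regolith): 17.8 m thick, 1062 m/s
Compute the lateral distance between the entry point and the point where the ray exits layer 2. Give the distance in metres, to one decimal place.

Apply Snell's law at each interface; in layer i the horizontal offset is hᵢ·tan θᵢ.
Layer 1: θ = 19.50°; offset = 3.6·tan 19.50° = 1.275 m.
Layer 2: sin θ = 1062·sin 19.5°/566 = 0.6263, θ = 38.78°; offset = 17.8·tan 38.78° = 14.301 m.
Σ offsets = 15.576 m.

15.6 m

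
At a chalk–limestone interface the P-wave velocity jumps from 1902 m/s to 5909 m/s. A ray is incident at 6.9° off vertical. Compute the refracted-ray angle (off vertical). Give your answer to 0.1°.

Snell's law: sin θ₂ = (V₂/V₁)·sin θ₁ = (5909/1902)·sin 6.9° = 0.3732.
θ₂ = arcsin 0.3732 = 21.92° from the normal.

21.9°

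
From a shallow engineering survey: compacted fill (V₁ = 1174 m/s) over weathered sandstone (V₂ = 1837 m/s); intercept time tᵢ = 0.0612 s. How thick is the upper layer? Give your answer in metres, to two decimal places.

θ_c = arcsin(1174/1837) = 39.72°; cos θ_c = 0.7691.
tᵢ = 2h cos θ_c/V₁ ⇒ h = tᵢ·V₁/(2 cos θ_c) = 0.0612·1174/(2·0.7691) = 46.71 m.

46.71 m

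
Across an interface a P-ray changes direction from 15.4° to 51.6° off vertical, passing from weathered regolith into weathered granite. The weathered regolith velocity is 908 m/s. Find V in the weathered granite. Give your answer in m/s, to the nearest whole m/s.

Snell's law: sin 15.4°/V₁ = sin 51.6°/V₂.
V₂ = V₁·sin 51.6°/sin 15.4° = 908 × 2.9511 = 2679.64 m/s.

2680 m/s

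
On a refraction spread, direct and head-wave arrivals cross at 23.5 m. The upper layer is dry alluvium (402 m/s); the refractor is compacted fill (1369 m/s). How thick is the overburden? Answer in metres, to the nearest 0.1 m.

x_cross = 2h·√((V₂+V₁)/(V₂−V₁)) → h = x_cross / (2·√((V₂+V₁)/(V₂−V₁))).
√((V₂+V₁)/(V₂−V₁)) = √((1369+402)/(1369−402)) = 1.3533.
h = 23.5 / (2·1.3533) = 8.68 m.

8.7 m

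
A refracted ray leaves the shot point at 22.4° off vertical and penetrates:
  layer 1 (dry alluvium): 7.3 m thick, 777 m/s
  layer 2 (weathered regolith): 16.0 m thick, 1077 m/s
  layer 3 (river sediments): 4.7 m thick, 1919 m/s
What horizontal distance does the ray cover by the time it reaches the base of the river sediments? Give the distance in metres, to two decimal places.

26.05 m

p = sin θ₁/V₁ = sin 22.4°/777 = 4.9044e-04 s/m is conserved through the stack.
Layer 1: θ = 22.40°; offset = 7.3·tan 22.40° = 3.0088 m.
Layer 2: sin θ = p·1077 = 0.5282 → θ = 31.88°; offset = 16.0·tan 31.88° = 9.9529 m.
Layer 3: sin θ = p·1919 = 0.9412 → θ = 70.25°; offset = 4.7·tan 70.25° = 13.0875 m.
Summing the layer offsets gives 26.0493 m.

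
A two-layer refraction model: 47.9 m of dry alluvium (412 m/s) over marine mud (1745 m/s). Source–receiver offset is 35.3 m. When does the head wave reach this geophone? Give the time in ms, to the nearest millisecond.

θ_c = arcsin(V₁/V₂) = arcsin(412/1745) = 13.66°, cos θ_c = 0.9717.
Intercept time tᵢ = 2h cos θ_c / V₁ = 2·47.9·0.9717/412 = 0.22595 s.
t = x/V₂ + tᵢ = 35.3/1745 + 0.22595 = 0.24618 s.

246 ms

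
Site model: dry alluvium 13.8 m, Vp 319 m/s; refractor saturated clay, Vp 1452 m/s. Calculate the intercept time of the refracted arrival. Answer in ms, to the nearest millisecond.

84 ms

θ_c = arcsin(V₁/V₂) = arcsin(319/1452) = 12.69°; cos θ_c = 0.9756.
tᵢ = 2h·cos θ_c / V₁ = 2·13.8·0.9756 / 319 = 0.08441 s.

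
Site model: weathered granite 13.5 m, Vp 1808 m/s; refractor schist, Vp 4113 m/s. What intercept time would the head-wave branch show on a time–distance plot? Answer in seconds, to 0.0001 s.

tᵢ = 2h·√(V₂²−V₁²)/(V₁V₂).
√(V₂²−V₁²) = √(4113²−1808²) = 3694.3 m/s.
tᵢ = 2·13.5·3694.3/(1808·4113) = 0.01341 s.

0.0134 s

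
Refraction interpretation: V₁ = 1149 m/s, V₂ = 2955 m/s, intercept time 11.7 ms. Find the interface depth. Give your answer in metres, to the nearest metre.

7 m

θ_c = arcsin(1149/2955) = 22.88°; cos θ_c = 0.9213.
tᵢ = 2h cos θ_c/V₁ ⇒ h = tᵢ·V₁/(2 cos θ_c) = 0.0117·1149/(2·0.9213) = 7.30 m.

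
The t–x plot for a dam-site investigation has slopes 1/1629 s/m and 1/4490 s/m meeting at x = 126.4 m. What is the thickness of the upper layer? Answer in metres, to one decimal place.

43.2 m

h = (x_cross/2)·√((V₂−V₁)/(V₂+V₁)).
(V₂−V₁)/(V₂+V₁) = (4490−1629)/(4490+1629) = 0.4676; √ = 0.6838.
h = (126.4/2)·0.6838 = 43.22 m.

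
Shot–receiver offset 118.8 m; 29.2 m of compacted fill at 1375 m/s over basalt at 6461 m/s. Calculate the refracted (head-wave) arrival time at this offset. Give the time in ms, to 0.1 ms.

59.9 ms

θ_c = arcsin(V₁/V₂) = arcsin(1375/6461) = 12.29°, cos θ_c = 0.9771.
Intercept time tᵢ = 2h cos θ_c / V₁ = 2·29.2·0.9771/1375 = 0.04150 s.
t = x/V₂ + tᵢ = 118.8/6461 + 0.04150 = 0.05989 s.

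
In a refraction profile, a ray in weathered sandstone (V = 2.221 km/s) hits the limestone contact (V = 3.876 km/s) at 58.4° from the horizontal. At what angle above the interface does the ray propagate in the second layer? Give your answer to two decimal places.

23.87°

Angle from the normal: 90° − 58.4° = 31.6°.
Snell's law: sin θ₂ = (V₂/V₁)·sin θ₁ = (3.876/2.221)·sin 31.6° = 0.9144.
θ₂ = arcsin 0.9144 = 66.13° from the normal.
From the interface: 90° − 66.13° = 23.87°.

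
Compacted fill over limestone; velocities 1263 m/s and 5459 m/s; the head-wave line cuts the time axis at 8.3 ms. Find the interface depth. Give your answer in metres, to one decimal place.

h = tᵢ·V₁·V₂ / (2·√(V₂²−V₁²)).
√(V₂²−V₁²) = √(5459² − 1263²) = 5310.9 m/s.
h = 0.0083 s × 1263 × 5459 / (2 × 5310.9) = 5.39 m.

5.4 m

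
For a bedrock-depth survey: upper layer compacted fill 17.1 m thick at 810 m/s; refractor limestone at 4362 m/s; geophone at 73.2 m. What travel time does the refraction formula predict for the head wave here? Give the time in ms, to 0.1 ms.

58.3 ms

t = x/V₂ + 2h·√(V₂²−V₁²)/(V₁V₂).
√(V₂²−V₁²) = √(4362²−810²) = 4286.1 m/s; delay term = 2·17.1·4286.1/(810·4362) = 0.04149 s.
t = 73.2/4362 + 0.04149 = 0.05827 s.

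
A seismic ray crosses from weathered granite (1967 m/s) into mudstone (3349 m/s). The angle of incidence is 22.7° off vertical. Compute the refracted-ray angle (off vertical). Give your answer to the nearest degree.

41°

sin θ₁/V₁ = sin θ₂/V₂ ⇒ sin θ₂ = 3349·sin 22.7°/1967 = 3349·0.3859/1967 = 0.6570.
θ₂ = sin⁻¹(0.6570) = 41.07° (from vertical).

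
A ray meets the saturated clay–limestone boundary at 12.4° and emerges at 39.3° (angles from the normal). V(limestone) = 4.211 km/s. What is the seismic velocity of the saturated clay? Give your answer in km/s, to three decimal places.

Snell's law: sin 12.4°/V₁ = sin 39.3°/V₂.
V₁ = V₂·sin 12.4°/sin 39.3° = 4.211 × 0.3390 = 1.428 km/s.

1.428 km/s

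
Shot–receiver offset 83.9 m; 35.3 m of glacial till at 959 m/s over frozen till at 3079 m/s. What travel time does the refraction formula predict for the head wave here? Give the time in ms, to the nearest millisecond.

97 ms

t = x/V₂ + 2h·√(V₂²−V₁²)/(V₁V₂).
√(V₂²−V₁²) = √(3079²−959²) = 2925.8 m/s; delay term = 2·35.3·2925.8/(959·3079) = 0.06996 s.
t = 83.9/3079 + 0.06996 = 0.09721 s.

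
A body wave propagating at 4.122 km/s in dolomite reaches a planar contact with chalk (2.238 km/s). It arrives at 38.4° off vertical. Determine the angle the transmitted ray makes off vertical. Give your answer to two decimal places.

19.71°

sin θ₁/V₁ = sin θ₂/V₂ ⇒ sin θ₂ = 2.238·sin 38.4°/4.122 = 2.238·0.6211/4.122 = 0.3372.
θ₂ = sin⁻¹(0.3372) = 19.71° (from vertical).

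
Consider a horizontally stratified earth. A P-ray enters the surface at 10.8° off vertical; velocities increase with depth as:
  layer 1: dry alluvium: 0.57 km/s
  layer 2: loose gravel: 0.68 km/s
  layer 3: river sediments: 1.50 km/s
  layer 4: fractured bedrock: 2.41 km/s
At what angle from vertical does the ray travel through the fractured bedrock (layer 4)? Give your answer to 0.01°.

52.40°

Ray parameter p = sin 10.8° / 0.57 = 3.2874e-01 s/km.
sin θ_4 = p·V_4 = 3.2874e-01 × 2.41 = 0.7923.
θ_4 = 52.40° from the vertical.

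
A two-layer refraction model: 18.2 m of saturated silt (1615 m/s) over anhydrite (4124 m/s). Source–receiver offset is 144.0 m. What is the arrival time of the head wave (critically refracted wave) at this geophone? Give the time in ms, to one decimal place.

θ_c = arcsin(V₁/V₂) = arcsin(1615/4124) = 23.05°, cos θ_c = 0.9201.
Intercept time tᵢ = 2h cos θ_c / V₁ = 2·18.2·0.9201/1615 = 0.02074 s.
t = x/V₂ + tᵢ = 144.0/4124 + 0.02074 = 0.05566 s.

55.7 ms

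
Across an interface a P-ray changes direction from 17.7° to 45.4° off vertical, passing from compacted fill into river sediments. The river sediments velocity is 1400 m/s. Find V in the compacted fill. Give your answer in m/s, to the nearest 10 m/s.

600 m/s

Snell's law: sin 17.7°/V₁ = sin 45.4°/V₂.
V₁ = V₂·sin 17.7°/sin 45.4° = 1400 × 0.4270 = 597.80 m/s.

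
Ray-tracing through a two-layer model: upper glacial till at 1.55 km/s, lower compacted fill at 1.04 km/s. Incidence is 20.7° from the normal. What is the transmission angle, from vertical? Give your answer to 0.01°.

Snell's law: sin θ₂ = (V₂/V₁)·sin θ₁ = (1.04/1.55)·sin 20.7° = 0.2372.
θ₂ = arcsin 0.2372 = 13.72° from the normal.

13.72°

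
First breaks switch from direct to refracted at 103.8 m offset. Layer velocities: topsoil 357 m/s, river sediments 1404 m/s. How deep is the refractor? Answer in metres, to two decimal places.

x_cross = 2h·√((V₂+V₁)/(V₂−V₁)) → h = x_cross / (2·√((V₂+V₁)/(V₂−V₁))).
√((V₂+V₁)/(V₂−V₁)) = √((1404+357)/(1404−357)) = 1.2969.
h = 103.8 / (2·1.2969) = 40.02 m.

40.02 m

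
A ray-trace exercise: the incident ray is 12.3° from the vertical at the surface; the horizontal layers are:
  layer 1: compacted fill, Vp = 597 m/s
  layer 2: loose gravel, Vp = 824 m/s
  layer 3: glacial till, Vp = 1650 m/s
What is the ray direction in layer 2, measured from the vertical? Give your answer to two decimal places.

Snell's law across each interface conserves sin θ / V, so sin θ_2 = V_2·sin θ₁/V₁.
sin θ_2 = 824 × sin 12.3° / 597 = 0.2940.
θ_2 = arcsin 0.2940 = 17.10°.

17.10°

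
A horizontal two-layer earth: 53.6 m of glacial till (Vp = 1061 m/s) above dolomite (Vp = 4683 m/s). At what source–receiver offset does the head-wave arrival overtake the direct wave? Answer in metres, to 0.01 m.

x_cross = 2h·√((V₂+V₁)/(V₂−V₁)).
(V₂+V₁)/(V₂−V₁) = (4683+1061)/(4683−1061) = 1.5859; √ = 1.2593.
x_cross = 2·53.6·1.2593 = 135.00 m.

135.00 m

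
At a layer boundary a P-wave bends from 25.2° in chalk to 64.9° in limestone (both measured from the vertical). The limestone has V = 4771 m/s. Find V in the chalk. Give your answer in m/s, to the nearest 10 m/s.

2240 m/s

Snell's law: sin 25.2°/V₁ = sin 64.9°/V₂.
V₁ = V₂·sin 25.2°/sin 64.9° = 4771 × 0.4702 = 2243.22 m/s.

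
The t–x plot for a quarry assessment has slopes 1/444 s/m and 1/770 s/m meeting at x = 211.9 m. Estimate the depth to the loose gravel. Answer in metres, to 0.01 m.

54.90 m

x_cross = 2h·√((V₂+V₁)/(V₂−V₁)) → h = x_cross / (2·√((V₂+V₁)/(V₂−V₁))).
√((V₂+V₁)/(V₂−V₁)) = √((770+444)/(770−444)) = 1.9297.
h = 211.9 / (2·1.9297) = 54.90 m.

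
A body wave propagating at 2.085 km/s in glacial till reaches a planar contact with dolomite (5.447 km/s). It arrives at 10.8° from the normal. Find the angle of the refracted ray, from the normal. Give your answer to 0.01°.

sin θ₁/V₁ = sin θ₂/V₂ ⇒ sin θ₂ = 5.447·sin 10.8°/2.085 = 5.447·0.1874/2.085 = 0.4895.
θ₂ = arcsin 0.4895 = 29.31° from the normal.

29.31°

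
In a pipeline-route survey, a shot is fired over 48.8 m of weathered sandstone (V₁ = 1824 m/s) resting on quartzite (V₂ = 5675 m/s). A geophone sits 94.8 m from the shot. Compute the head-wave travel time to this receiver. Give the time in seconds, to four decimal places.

0.0674 s

t = x/V₂ + 2h·√(V₂²−V₁²)/(V₁V₂).
√(V₂²−V₁²) = √(5675²−1824²) = 5373.9 m/s; delay term = 2·48.8·5373.9/(1824·5675) = 0.05067 s.
t = 94.8/5675 + 0.05067 = 0.06737 s.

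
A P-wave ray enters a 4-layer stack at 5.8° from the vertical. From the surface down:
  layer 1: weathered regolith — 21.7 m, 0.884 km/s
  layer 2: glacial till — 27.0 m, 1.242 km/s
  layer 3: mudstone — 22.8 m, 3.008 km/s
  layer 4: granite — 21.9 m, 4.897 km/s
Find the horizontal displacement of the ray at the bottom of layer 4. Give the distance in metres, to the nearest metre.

29 m

Ray parameter p = sin 5.8° / 0.884 km/s = 1.1432e-01 s/km.
Layer 1: θ = 5.80°; offset = 21.7·tan 5.80° = 2.204 m.
Layer 2: sin θ = p·1.242 = 0.1420 → θ = 8.16°; offset = 27.0·tan 8.16° = 3.873 m.
Layer 3: sin θ = p·3.008 = 0.3439 → θ = 20.11°; offset = 22.8·tan 20.11° = 8.349 m.
Layer 4: sin θ = p·4.897 = 0.5598 → θ = 34.04°; offset = 21.9·tan 34.04° = 14.796 m.
Summing the layer offsets gives 29.222 m.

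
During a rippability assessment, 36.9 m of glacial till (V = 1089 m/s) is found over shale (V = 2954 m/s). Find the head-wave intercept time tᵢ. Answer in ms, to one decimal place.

θ_c = arcsin(V₁/V₂) = arcsin(1089/2954) = 21.63°; cos θ_c = 0.9296.
tᵢ = 2h·cos θ_c / V₁ = 2·36.9·0.9296 / 1089 = 0.06300 s.

63.0 ms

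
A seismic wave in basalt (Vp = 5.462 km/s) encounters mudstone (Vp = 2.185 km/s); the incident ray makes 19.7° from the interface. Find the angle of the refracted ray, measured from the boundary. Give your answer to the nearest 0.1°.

67.9°

Convert to the normal: θ₁ = 90° − 19.7° = 70.3°.
sin θ₁/V₁ = sin θ₂/V₂ ⇒ sin θ₂ = 2.185·sin 70.3°/5.462 = 2.185·0.9415/5.462 = 0.3766.
θ₂ = sin⁻¹(0.3766) = 22.12° (from vertical).
From the interface: 90° − 22.12° = 67.88°.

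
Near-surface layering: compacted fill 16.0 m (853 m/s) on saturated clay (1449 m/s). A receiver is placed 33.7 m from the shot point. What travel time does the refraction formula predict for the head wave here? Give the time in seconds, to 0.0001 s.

t = x/V₂ + 2h·√(V₂²−V₁²)/(V₁V₂).
√(V₂²−V₁²) = √(1449²−853²) = 1171.3 m/s; delay term = 2·16.0·1171.3/(853·1449) = 0.03033 s.
t = 33.7/1449 + 0.03033 = 0.05358 s.

0.0536 s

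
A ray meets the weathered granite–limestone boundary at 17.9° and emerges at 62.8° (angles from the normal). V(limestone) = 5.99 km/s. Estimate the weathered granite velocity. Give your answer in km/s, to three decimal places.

sin 17.9° = 0.3074; sin 62.8° = 0.8894.
V₁ = V₂·(sin θ₁/sin θ₂) = 5.99·(0.3074/0.8894) = 2.070 km/s.

2.070 km/s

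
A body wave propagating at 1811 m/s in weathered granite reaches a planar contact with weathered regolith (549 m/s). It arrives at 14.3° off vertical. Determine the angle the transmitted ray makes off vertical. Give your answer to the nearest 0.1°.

4.3°

Snell's law: sin θ₂ = (V₂/V₁)·sin θ₁ = (549/1811)·sin 14.3° = 0.0749.
θ₂ = arcsin 0.0749 = 4.29° from the normal.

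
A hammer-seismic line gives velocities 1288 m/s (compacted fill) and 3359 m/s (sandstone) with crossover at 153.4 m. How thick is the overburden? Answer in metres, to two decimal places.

51.20 m

h = (x_cross/2)·√((V₂−V₁)/(V₂+V₁)).
(V₂−V₁)/(V₂+V₁) = (3359−1288)/(3359+1288) = 0.4457; √ = 0.6676.
h = (153.4/2)·0.6676 = 51.20 m.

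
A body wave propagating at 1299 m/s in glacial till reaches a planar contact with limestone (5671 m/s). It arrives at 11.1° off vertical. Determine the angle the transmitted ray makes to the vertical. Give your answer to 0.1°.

sin θ₁/V₁ = sin θ₂/V₂ ⇒ sin θ₂ = 5671·sin 11.1°/1299 = 5671·0.1925/1299 = 0.8405.
θ₂ = arcsin 0.8405 = 57.19° from the normal.

57.2°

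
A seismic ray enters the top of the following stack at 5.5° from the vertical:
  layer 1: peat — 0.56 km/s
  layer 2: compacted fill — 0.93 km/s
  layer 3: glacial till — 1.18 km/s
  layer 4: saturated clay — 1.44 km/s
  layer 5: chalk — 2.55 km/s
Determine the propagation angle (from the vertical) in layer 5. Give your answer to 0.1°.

25.9°

Ray parameter p = sin 5.5° / 0.56 = 1.7115e-01 s/km.
sin θ_5 = p·V_5 = 1.7115e-01 × 2.55 = 0.4364.
θ_5 = arcsin 0.4364 = 25.88°.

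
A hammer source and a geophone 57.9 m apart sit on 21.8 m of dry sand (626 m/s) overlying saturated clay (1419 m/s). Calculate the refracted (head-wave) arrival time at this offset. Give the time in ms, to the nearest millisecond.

t = x/V₂ + 2h·√(V₂²−V₁²)/(V₁V₂).
√(V₂²−V₁²) = √(1419²−626²) = 1273.5 m/s; delay term = 2·21.8·1273.5/(626·1419) = 0.06250 s.
t = 57.9/1419 + 0.06250 = 0.10331 s.

103 ms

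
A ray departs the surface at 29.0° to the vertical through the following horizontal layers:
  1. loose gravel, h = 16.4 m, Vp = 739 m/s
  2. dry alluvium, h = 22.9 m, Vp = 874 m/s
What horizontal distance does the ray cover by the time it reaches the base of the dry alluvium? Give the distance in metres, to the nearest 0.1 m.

25.1 m

Apply Snell's law at each interface; in layer i the horizontal offset is hᵢ·tan θᵢ.
Layer 1: θ = 29.00°; offset = 16.4·tan 29.00° = 9.091 m.
Layer 2: sin θ = 874·sin 29.0°/739 = 0.5734, θ = 34.99°; offset = 22.9·tan 34.99° = 16.026 m.
Total horizontal offset = 25.117 m.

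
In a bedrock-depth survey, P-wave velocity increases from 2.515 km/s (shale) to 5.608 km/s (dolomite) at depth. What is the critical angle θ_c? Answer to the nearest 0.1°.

26.6°

Critical incidence: sin θ_c = V₁/V₂ = 2.515/5.608 = 0.4485.
θ_c = arcsin 0.4485 = 26.65°.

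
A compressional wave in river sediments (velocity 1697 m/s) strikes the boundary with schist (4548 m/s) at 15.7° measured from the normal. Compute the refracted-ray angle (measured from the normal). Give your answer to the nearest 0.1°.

46.5°

Snell's law: sin θ₂ = (V₂/V₁)·sin θ₁ = (4548/1697)·sin 15.7° = 0.7252.
θ₂ = arcsin 0.7252 = 46.49° from the normal.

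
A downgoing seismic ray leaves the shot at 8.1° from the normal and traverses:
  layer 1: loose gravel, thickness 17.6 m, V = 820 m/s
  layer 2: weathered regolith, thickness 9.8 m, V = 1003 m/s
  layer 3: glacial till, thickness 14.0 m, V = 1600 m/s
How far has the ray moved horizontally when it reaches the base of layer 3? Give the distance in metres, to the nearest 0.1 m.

8.2 m

Apply Snell's law at each interface; in layer i the horizontal offset is hᵢ·tan θᵢ.
Layer 1: θ = 8.10°; offset = 17.6·tan 8.10° = 2.505 m.
Layer 2: sin θ = 1003·sin 8.1°/820 = 0.1723, θ = 9.92°; offset = 9.8·tan 9.92° = 1.715 m.
Layer 3: sin θ = 1600·sin 8.1°/820 = 0.2749, θ = 15.96°; offset = 14.0·tan 15.96° = 4.003 m.
Summing the layer offsets gives 8.223 m.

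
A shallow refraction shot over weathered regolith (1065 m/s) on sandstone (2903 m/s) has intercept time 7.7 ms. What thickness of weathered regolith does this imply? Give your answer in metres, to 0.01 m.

4.41 m

θ_c = arcsin(1065/2903) = 21.52°; cos θ_c = 0.9303.
tᵢ = 2h cos θ_c/V₁ ⇒ h = tᵢ·V₁/(2 cos θ_c) = 0.0077·1065/(2·0.9303) = 4.41 m.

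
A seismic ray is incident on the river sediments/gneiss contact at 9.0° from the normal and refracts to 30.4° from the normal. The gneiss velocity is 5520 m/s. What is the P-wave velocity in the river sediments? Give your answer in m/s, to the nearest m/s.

sin 9.0° = 0.1564; sin 30.4° = 0.5060.
V₁ = V₂·(sin θ₁/sin θ₂) = 5520·(0.1564/0.5060) = 1706.44 m/s.

1706 m/s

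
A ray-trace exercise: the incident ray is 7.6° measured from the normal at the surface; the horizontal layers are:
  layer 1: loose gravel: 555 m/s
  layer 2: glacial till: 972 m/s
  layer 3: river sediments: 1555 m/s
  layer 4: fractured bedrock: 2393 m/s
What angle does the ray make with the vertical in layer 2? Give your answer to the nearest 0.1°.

Snell's law across each interface conserves sin θ / V, so sin θ_2 = V_2·sin θ₁/V₁.
sin θ_2 = 972 × sin 7.6° / 555 = 0.2316.
θ_2 = arcsin 0.2316 = 13.39°.

13.4°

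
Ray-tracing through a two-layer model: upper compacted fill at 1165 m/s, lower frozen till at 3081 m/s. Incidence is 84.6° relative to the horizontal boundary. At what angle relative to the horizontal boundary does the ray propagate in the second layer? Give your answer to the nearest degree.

Convert to the normal: θ₁ = 90° − 84.6° = 5.4°.
Snell's law: sin θ₂ = (V₂/V₁)·sin θ₁ = (3081/1165)·sin 5.4° = 0.2489.
θ₂ = sin⁻¹(0.2489) = 14.41° (from vertical).
From the interface: 90° − 14.41° = 75.59°.

76°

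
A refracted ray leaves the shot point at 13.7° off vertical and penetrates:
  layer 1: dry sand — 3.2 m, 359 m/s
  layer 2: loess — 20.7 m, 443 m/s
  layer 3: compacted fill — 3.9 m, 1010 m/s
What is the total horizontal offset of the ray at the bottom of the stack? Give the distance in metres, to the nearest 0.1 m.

Apply Snell's law at each interface; in layer i the horizontal offset is hᵢ·tan θᵢ.
Layer 1: θ = 13.70°; offset = 3.2·tan 13.70° = 0.780 m.
Layer 2: sin θ = 443·sin 13.7°/359 = 0.2923, θ = 16.99°; offset = 20.7·tan 16.99° = 6.326 m.
Layer 3: sin θ = 1010·sin 13.7°/359 = 0.6663, θ = 41.78°; offset = 3.9·tan 41.78° = 3.485 m.
Total horizontal offset = 10.591 m.

10.6 m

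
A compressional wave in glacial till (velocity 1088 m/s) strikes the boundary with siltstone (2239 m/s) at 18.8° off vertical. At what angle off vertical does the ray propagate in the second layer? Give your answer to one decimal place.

41.5°

Snell's law: sin θ₂ = (V₂/V₁)·sin θ₁ = (2239/1088)·sin 18.8° = 0.6632.
θ₂ = arcsin 0.6632 = 41.54° from the normal.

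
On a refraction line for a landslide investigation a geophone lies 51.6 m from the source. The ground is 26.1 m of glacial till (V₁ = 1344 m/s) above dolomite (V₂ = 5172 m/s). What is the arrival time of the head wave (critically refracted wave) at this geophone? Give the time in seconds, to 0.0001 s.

0.0475 s

θ_c = arcsin(V₁/V₂) = arcsin(1344/5172) = 15.06°, cos θ_c = 0.9656.
Intercept time tᵢ = 2h cos θ_c / V₁ = 2·26.1·0.9656/1344 = 0.03751 s.
t = x/V₂ + tᵢ = 51.6/5172 + 0.03751 = 0.04748 s.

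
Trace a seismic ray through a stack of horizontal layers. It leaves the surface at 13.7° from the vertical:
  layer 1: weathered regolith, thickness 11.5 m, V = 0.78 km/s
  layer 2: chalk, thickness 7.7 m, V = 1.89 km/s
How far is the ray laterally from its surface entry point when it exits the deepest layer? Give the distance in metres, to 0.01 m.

Ray parameter p = sin 13.7° / 0.78 km/s = 3.0364e-01 s/km.
Layer 1: θ = 13.70°; offset = 11.5·tan 13.70° = 2.8034 m.
Layer 2: sin θ = p·1.89 = 0.5739 → θ = 35.02°; offset = 7.7·tan 35.02° = 5.3958 m.
Summing the layer offsets gives 8.1992 m.

8.20 m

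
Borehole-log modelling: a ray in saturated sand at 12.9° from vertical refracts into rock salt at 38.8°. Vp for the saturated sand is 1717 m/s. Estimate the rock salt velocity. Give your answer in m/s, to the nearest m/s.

Snell's law: sin 12.9°/V₁ = sin 38.8°/V₂.
V₂ = V₁·sin 38.8°/sin 12.9° = 1717 × 2.8067 = 4819.16 m/s.

4819 m/s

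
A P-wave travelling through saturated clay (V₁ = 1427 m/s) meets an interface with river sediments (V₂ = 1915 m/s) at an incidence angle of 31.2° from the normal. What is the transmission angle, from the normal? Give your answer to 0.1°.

sin θ₁/V₁ = sin θ₂/V₂ ⇒ sin θ₂ = 1915·sin 31.2°/1427 = 1915·0.5180/1427 = 0.6952.
θ₂ = arcsin 0.6952 = 44.04° from the normal.

44.0°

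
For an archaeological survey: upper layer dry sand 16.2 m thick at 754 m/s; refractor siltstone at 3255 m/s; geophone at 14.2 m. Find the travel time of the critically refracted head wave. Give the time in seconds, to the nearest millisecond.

t = x/V₂ + 2h·√(V₂²−V₁²)/(V₁V₂).
√(V₂²−V₁²) = √(3255²−754²) = 3166.5 m/s; delay term = 2·16.2·3166.5/(754·3255) = 0.04180 s.
t = 14.2/3255 + 0.04180 = 0.04616 s.

0.046 s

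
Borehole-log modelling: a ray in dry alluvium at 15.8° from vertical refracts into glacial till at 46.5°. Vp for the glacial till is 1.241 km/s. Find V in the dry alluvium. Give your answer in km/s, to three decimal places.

Snell's law: sin 15.8°/V₁ = sin 46.5°/V₂.
V₁ = V₂·sin 15.8°/sin 46.5° = 1.241 × 0.3754 = 0.466 km/s.

0.466 km/s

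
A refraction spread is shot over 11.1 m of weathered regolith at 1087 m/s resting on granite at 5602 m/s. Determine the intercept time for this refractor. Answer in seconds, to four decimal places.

0.0200 s

θ_c = arcsin(V₁/V₂) = arcsin(1087/5602) = 11.19°; cos θ_c = 0.9810.
tᵢ = 2h·cos θ_c / V₁ = 2·11.1·0.9810 / 1087 = 0.02004 s.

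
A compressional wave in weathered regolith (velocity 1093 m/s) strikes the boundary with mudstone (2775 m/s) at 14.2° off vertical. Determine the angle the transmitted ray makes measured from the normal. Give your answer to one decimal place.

38.5°

sin θ₁/V₁ = sin θ₂/V₂ ⇒ sin θ₂ = 2775·sin 14.2°/1093 = 2775·0.2453/1093 = 0.6228.
θ₂ = arcsin 0.6228 = 38.52° from the normal.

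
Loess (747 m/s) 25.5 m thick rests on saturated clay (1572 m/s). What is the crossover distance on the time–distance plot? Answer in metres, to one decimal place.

θ_c = arcsin(747/1572) = 28.37°, so cos θ_c = 0.8799 and tᵢ = 2h cos θ_c/V₁ = 0.0601 s.
At crossover x/V₁ = x/V₂ + tᵢ ⇒ x = tᵢ/(1/V₁ − 1/V₂) = 0.06007/(1.3387e-03 − 6.3613e-04) = 85.51 m.

85.5 m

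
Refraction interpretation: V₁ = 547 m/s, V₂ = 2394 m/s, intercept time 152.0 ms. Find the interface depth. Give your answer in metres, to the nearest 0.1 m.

42.7 m

θ_c = arcsin(547/2394) = 13.21°; cos θ_c = 0.9735.
tᵢ = 2h cos θ_c/V₁ ⇒ h = tᵢ·V₁/(2 cos θ_c) = 0.152·547/(2·0.9735) = 42.70 m.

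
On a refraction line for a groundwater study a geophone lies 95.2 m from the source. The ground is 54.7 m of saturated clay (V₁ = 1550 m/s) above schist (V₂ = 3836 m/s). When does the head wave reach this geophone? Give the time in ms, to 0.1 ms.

89.4 ms

θ_c = arcsin(V₁/V₂) = arcsin(1550/3836) = 23.83°, cos θ_c = 0.9147.
Intercept time tᵢ = 2h cos θ_c / V₁ = 2·54.7·0.9147/1550 = 0.06456 s.
t = x/V₂ + tᵢ = 95.2/3836 + 0.06456 = 0.08938 s.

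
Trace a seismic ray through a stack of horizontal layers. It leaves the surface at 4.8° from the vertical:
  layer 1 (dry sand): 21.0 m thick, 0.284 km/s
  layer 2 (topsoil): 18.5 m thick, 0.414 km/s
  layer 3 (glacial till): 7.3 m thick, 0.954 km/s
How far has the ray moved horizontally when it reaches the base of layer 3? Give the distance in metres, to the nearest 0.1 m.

Ray parameter p = sin 4.8° / 0.284 km/s = 2.9464e-01 s/km.
Layer 1: θ = 4.80°; offset = 21.0·tan 4.80° = 1.763 m.
Layer 2: sin θ = p·0.414 = 0.1220 → θ = 7.01°; offset = 18.5·tan 7.01° = 2.274 m.
Layer 3: sin θ = p·0.954 = 0.2811 → θ = 16.33°; offset = 7.3·tan 16.33° = 2.138 m.
Total horizontal offset = 6.175 m.

6.2 m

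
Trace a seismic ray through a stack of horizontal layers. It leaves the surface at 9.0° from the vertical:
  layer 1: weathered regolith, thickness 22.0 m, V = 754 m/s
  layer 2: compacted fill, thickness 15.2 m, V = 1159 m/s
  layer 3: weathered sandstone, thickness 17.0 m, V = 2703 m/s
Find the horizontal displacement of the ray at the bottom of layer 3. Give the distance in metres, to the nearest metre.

Ray parameter p = sin 9.0° / 754 m/s = 2.0747e-04 s/m.
Layer 1: θ = 9.00°; offset = 22.0·tan 9.00° = 3.484 m.
Layer 2: sin θ = p·1159 = 0.2405 → θ = 13.91°; offset = 15.2·tan 13.91° = 3.765 m.
Layer 3: sin θ = p·2703 = 0.5608 → θ = 34.11°; offset = 17.0·tan 34.11° = 11.515 m.
Σ offsets = 18.765 m.

19 m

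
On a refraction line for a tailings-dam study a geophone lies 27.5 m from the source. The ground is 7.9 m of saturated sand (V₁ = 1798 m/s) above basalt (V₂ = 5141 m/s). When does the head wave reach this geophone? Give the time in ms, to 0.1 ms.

θ_c = arcsin(V₁/V₂) = arcsin(1798/5141) = 20.47°, cos θ_c = 0.9368.
Intercept time tᵢ = 2h cos θ_c / V₁ = 2·7.9·0.9368/1798 = 0.00823 s.
t = x/V₂ + tᵢ = 27.5/5141 + 0.00823 = 0.01358 s.

13.6 ms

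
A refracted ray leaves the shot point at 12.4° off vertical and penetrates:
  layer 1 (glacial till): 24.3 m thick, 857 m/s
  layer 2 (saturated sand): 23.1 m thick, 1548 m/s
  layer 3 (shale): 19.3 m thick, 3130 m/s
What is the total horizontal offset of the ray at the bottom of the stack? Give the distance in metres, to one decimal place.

Ray parameter p = sin 12.4° / 857 m/s = 2.5057e-04 s/m.
Layer 1: θ = 12.40°; offset = 24.3·tan 12.40° = 5.343 m.
Layer 2: sin θ = p·1548 = 0.3879 → θ = 22.82°; offset = 23.1·tan 22.82° = 9.721 m.
Layer 3: sin θ = p·3130 = 0.7843 → θ = 51.65°; offset = 19.3·tan 51.65° = 24.397 m.
Σ offsets = 39.461 m.

39.5 m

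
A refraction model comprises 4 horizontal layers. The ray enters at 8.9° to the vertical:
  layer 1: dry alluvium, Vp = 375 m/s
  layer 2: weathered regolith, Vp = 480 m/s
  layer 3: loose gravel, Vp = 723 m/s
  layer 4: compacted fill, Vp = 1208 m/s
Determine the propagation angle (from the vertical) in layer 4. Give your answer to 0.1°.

Snell's law across each interface conserves sin θ / V, so sin θ_4 = V_4·sin θ₁/V₁.
sin θ_4 = 1208 × sin 8.9° / 375 = 0.4984.
θ_4 = arcsin 0.4984 = 29.89°.

29.9°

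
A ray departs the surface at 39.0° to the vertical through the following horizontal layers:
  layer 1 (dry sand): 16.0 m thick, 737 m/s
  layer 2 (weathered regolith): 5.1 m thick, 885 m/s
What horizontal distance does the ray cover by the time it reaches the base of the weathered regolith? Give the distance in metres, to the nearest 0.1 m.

p = sin θ₁/V₁ = sin 39.0°/737 = 8.5389e-04 s/m is conserved through the stack.
Layer 1: θ = 39.00°; offset = 16.0·tan 39.00° = 12.957 m.
Layer 2: sin θ = p·885 = 0.7557 → θ = 49.09°; offset = 5.1·tan 49.09° = 5.885 m.
Total horizontal offset = 18.841 m.

18.8 m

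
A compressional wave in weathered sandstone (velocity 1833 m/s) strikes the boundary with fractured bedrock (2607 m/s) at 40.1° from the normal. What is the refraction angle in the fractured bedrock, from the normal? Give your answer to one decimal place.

66.4°

Snell's law: sin θ₂ = (V₂/V₁)·sin θ₁ = (2607/1833)·sin 40.1° = 0.9161.
θ₂ = sin⁻¹(0.9161) = 66.36° (from vertical).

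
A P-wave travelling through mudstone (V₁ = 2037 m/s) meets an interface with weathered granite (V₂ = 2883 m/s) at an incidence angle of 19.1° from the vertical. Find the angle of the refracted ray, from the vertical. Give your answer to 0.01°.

sin θ₁/V₁ = sin θ₂/V₂ ⇒ sin θ₂ = 2883·sin 19.1°/2037 = 2883·0.3272/2037 = 0.4631.
θ₂ = sin⁻¹(0.4631) = 27.59° (from vertical).

27.59°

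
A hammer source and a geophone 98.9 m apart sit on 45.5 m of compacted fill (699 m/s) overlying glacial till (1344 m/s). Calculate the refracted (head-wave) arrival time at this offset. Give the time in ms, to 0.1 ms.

t = x/V₂ + 2h·√(V₂²−V₁²)/(V₁V₂).
√(V₂²−V₁²) = √(1344²−699²) = 1147.9 m/s; delay term = 2·45.5·1147.9/(699·1344) = 0.11119 s.
t = 98.9/1344 + 0.11119 = 0.18478 s.

184.8 ms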